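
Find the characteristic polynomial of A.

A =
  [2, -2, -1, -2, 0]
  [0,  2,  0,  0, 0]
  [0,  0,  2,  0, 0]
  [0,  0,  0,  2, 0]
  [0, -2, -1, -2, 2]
x^5 - 10*x^4 + 40*x^3 - 80*x^2 + 80*x - 32

Expanding det(x·I − A) (e.g. by cofactor expansion or by noting that A is similar to its Jordan form J, which has the same characteristic polynomial as A) gives
  χ_A(x) = x^5 - 10*x^4 + 40*x^3 - 80*x^2 + 80*x - 32
which factors as (x - 2)^5. The eigenvalues (with algebraic multiplicities) are λ = 2 with multiplicity 5.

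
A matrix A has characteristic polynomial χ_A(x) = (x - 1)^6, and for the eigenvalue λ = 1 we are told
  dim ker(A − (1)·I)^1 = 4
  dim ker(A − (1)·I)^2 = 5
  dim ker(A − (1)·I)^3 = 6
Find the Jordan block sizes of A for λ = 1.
Block sizes for λ = 1: [3, 1, 1, 1]

From the dimensions of kernels of powers, the number of Jordan blocks of size at least j is d_j − d_{j−1} where d_j = dim ker(N^j) (with d_0 = 0). Computing the differences gives [4, 1, 1].
The number of blocks of size exactly k is (#blocks of size ≥ k) − (#blocks of size ≥ k + 1), so the partition is: 3 block(s) of size 1, 1 block(s) of size 3.
In nonincreasing order the block sizes are [3, 1, 1, 1].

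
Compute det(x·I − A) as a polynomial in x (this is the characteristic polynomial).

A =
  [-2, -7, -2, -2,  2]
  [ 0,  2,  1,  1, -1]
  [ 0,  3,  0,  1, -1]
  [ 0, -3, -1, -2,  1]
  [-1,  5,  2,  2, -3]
x^5 + 5*x^4 + 10*x^3 + 10*x^2 + 5*x + 1

Expanding det(x·I − A) (e.g. by cofactor expansion or by noting that A is similar to its Jordan form J, which has the same characteristic polynomial as A) gives
  χ_A(x) = x^5 + 5*x^4 + 10*x^3 + 10*x^2 + 5*x + 1
which factors as (x + 1)^5. The eigenvalues (with algebraic multiplicities) are λ = -1 with multiplicity 5.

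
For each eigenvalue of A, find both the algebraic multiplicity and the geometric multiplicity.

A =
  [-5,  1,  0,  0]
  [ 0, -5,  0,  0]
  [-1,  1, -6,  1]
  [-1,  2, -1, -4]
λ = -5: alg = 4, geom = 2

Step 1 — factor the characteristic polynomial to read off the algebraic multiplicities:
  χ_A(x) = (x + 5)^4

Step 2 — compute geometric multiplicities via the rank-nullity identity g(λ) = n − rank(A − λI):
  rank(A − (-5)·I) = 2, so dim ker(A − (-5)·I) = n − 2 = 2

Summary:
  λ = -5: algebraic multiplicity = 4, geometric multiplicity = 2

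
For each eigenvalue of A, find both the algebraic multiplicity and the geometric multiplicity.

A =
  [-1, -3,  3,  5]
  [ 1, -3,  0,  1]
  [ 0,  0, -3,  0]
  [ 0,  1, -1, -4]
λ = -3: alg = 3, geom = 2; λ = -2: alg = 1, geom = 1

Step 1 — factor the characteristic polynomial to read off the algebraic multiplicities:
  χ_A(x) = (x + 2)*(x + 3)^3

Step 2 — compute geometric multiplicities via the rank-nullity identity g(λ) = n − rank(A − λI):
  rank(A − (-3)·I) = 2, so dim ker(A − (-3)·I) = n − 2 = 2
  rank(A − (-2)·I) = 3, so dim ker(A − (-2)·I) = n − 3 = 1

Summary:
  λ = -3: algebraic multiplicity = 3, geometric multiplicity = 2
  λ = -2: algebraic multiplicity = 1, geometric multiplicity = 1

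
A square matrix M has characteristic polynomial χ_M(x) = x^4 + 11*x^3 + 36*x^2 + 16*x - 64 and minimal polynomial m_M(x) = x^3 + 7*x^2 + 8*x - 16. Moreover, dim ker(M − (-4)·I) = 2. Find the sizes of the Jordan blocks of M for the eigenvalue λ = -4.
Block sizes for λ = -4: [2, 1]

Step 1 — from the characteristic polynomial, algebraic multiplicity of λ = -4 is 3. From dim ker(M − (-4)·I) = 2, there are exactly 2 Jordan blocks for λ = -4.
Step 2 — from the minimal polynomial, the factor (x + 4)^2 tells us the largest block for λ = -4 has size 2.
Step 3 — with total size 3, 2 blocks, and largest block 2, the block sizes (in nonincreasing order) are [2, 1].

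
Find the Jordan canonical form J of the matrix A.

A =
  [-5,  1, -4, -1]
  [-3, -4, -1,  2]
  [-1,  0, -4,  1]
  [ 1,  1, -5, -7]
J_2(-5) ⊕ J_2(-5)

The characteristic polynomial is
  det(x·I − A) = x^4 + 20*x^3 + 150*x^2 + 500*x + 625 = (x + 5)^4

Eigenvalues and multiplicities (the geometric multiplicity of λ is n − rank(A − λI), which equals the number of Jordan blocks for λ):
  λ = -5: algebraic multiplicity = 4, geometric multiplicity = 2

Determining the block sizes for each eigenvalue:
  λ = -5: with am = 4 and gm = 2, the partition is not yet determined (e.g. several partitions of 4 into 2 parts exist). Let N = A − (-5)·I. Computing rank(N^1) = 2, rank(N^2) = 0; the number of blocks of size ≥ j is rank(N^{j−1}) − rank(N^j), giving [2, 2]. So we have 2 block(s) of size 2 → block sizes [2, 2]

Assembling the blocks gives a Jordan form
J =
  [-5,  1,  0,  0]
  [ 0, -5,  0,  0]
  [ 0,  0, -5,  1]
  [ 0,  0,  0, -5]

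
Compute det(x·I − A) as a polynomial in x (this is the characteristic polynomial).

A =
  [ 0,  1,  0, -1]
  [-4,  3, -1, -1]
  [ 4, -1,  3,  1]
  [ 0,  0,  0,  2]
x^4 - 8*x^3 + 24*x^2 - 32*x + 16

Expanding det(x·I − A) (e.g. by cofactor expansion or by noting that A is similar to its Jordan form J, which has the same characteristic polynomial as A) gives
  χ_A(x) = x^4 - 8*x^3 + 24*x^2 - 32*x + 16
which factors as (x - 2)^4. The eigenvalues (with algebraic multiplicities) are λ = 2 with multiplicity 4.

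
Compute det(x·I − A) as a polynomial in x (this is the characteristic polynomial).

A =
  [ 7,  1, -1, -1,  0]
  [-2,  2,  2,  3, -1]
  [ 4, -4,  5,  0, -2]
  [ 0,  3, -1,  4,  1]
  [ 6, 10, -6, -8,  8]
x^5 - 26*x^4 + 270*x^3 - 1400*x^2 + 3625*x - 3750

Expanding det(x·I − A) (e.g. by cofactor expansion or by noting that A is similar to its Jordan form J, which has the same characteristic polynomial as A) gives
  χ_A(x) = x^5 - 26*x^4 + 270*x^3 - 1400*x^2 + 3625*x - 3750
which factors as (x - 6)*(x - 5)^4. The eigenvalues (with algebraic multiplicities) are λ = 5 with multiplicity 4, λ = 6 with multiplicity 1.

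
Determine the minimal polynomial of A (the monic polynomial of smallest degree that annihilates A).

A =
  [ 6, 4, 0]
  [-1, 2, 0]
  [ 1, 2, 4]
x^2 - 8*x + 16

The characteristic polynomial is χ_A(x) = (x - 4)^3, so the eigenvalues are known. The minimal polynomial is
  m_A(x) = Π_λ (x − λ)^{k_λ}
where k_λ is the size of the *largest* Jordan block for λ (equivalently, the smallest k with (A − λI)^k v = 0 for every generalised eigenvector v of λ).

  λ = 4: largest Jordan block has size 2, contributing (x − 4)^2

So m_A(x) = (x - 4)^2 = x^2 - 8*x + 16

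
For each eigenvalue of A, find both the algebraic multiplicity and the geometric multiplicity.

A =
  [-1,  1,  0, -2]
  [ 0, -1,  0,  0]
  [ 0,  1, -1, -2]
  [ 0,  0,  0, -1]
λ = -1: alg = 4, geom = 3

Step 1 — factor the characteristic polynomial to read off the algebraic multiplicities:
  χ_A(x) = (x + 1)^4

Step 2 — compute geometric multiplicities via the rank-nullity identity g(λ) = n − rank(A − λI):
  rank(A − (-1)·I) = 1, so dim ker(A − (-1)·I) = n − 1 = 3

Summary:
  λ = -1: algebraic multiplicity = 4, geometric multiplicity = 3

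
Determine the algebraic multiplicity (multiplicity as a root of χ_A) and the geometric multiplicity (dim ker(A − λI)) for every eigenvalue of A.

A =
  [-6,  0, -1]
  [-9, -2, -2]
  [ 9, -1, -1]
λ = -3: alg = 3, geom = 1

Step 1 — factor the characteristic polynomial to read off the algebraic multiplicities:
  χ_A(x) = (x + 3)^3

Step 2 — compute geometric multiplicities via the rank-nullity identity g(λ) = n − rank(A − λI):
  rank(A − (-3)·I) = 2, so dim ker(A − (-3)·I) = n − 2 = 1

Summary:
  λ = -3: algebraic multiplicity = 3, geometric multiplicity = 1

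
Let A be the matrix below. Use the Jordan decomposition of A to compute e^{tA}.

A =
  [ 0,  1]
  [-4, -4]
e^{tA} =
  [2*t*exp(-2*t) + exp(-2*t), t*exp(-2*t)]
  [-4*t*exp(-2*t), -2*t*exp(-2*t) + exp(-2*t)]

Strategy: write A = P · J · P⁻¹ where J is a Jordan canonical form, so e^{tA} = P · e^{tJ} · P⁻¹, and e^{tJ} can be computed block-by-block.

A has Jordan form
J =
  [-2,  1]
  [ 0, -2]
(up to reordering of blocks).

Per-block formulas:
  For a 2×2 Jordan block J_2(-2): exp(t · J_2(-2)) = e^(-2t)·(I + t·N), where N is the 2×2 nilpotent shift.

After assembling e^{tJ} and conjugating by P, we get:

e^{tA} =
  [2*t*exp(-2*t) + exp(-2*t), t*exp(-2*t)]
  [-4*t*exp(-2*t), -2*t*exp(-2*t) + exp(-2*t)]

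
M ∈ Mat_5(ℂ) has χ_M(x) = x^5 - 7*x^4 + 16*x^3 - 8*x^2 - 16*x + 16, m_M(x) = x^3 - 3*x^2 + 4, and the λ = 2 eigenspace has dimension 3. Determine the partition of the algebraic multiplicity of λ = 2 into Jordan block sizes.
Block sizes for λ = 2: [2, 1, 1]

Step 1 — from the characteristic polynomial, algebraic multiplicity of λ = 2 is 4. From dim ker(M − (2)·I) = 3, there are exactly 3 Jordan blocks for λ = 2.
Step 2 — from the minimal polynomial, the factor (x − 2)^2 tells us the largest block for λ = 2 has size 2.
Step 3 — with total size 4, 3 blocks, and largest block 2, the block sizes (in nonincreasing order) are [2, 1, 1].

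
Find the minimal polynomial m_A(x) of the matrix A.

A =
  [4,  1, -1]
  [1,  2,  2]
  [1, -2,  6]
x^3 - 12*x^2 + 48*x - 64

The characteristic polynomial is χ_A(x) = (x - 4)^3, so the eigenvalues are known. The minimal polynomial is
  m_A(x) = Π_λ (x − λ)^{k_λ}
where k_λ is the size of the *largest* Jordan block for λ (equivalently, the smallest k with (A − λI)^k v = 0 for every generalised eigenvector v of λ).

  λ = 4: largest Jordan block has size 3, contributing (x − 4)^3

So m_A(x) = (x - 4)^3 = x^3 - 12*x^2 + 48*x - 64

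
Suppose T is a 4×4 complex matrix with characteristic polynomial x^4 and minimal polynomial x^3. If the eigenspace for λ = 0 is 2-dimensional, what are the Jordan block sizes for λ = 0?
Block sizes for λ = 0: [3, 1]

Step 1 — from the characteristic polynomial, algebraic multiplicity of λ = 0 is 4. From dim ker(T − (0)·I) = 2, there are exactly 2 Jordan blocks for λ = 0.
Step 2 — from the minimal polynomial, the factor (x − 0)^3 tells us the largest block for λ = 0 has size 3.
Step 3 — with total size 4, 2 blocks, and largest block 3, the block sizes (in nonincreasing order) are [3, 1].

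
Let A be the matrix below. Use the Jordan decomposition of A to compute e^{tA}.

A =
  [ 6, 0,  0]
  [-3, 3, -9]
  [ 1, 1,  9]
e^{tA} =
  [exp(6*t), 0, 0]
  [-3*t*exp(6*t), -3*t*exp(6*t) + exp(6*t), -9*t*exp(6*t)]
  [t*exp(6*t), t*exp(6*t), 3*t*exp(6*t) + exp(6*t)]

Strategy: write A = P · J · P⁻¹ where J is a Jordan canonical form, so e^{tA} = P · e^{tJ} · P⁻¹, and e^{tJ} can be computed block-by-block.

A has Jordan form
J =
  [6, 1, 0]
  [0, 6, 0]
  [0, 0, 6]
(up to reordering of blocks).

Per-block formulas:
  For a 2×2 Jordan block J_2(6): exp(t · J_2(6)) = e^(6t)·(I + t·N), where N is the 2×2 nilpotent shift.
  For a 1×1 block at λ = 6: exp(t · [6]) = [e^(6t)].

After assembling e^{tJ} and conjugating by P, we get:

e^{tA} =
  [exp(6*t), 0, 0]
  [-3*t*exp(6*t), -3*t*exp(6*t) + exp(6*t), -9*t*exp(6*t)]
  [t*exp(6*t), t*exp(6*t), 3*t*exp(6*t) + exp(6*t)]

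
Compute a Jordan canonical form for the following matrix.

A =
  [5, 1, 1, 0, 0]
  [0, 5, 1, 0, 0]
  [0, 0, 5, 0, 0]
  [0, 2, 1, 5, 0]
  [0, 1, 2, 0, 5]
J_3(5) ⊕ J_1(5) ⊕ J_1(5)

The characteristic polynomial is
  det(x·I − A) = x^5 - 25*x^4 + 250*x^3 - 1250*x^2 + 3125*x - 3125 = (x - 5)^5

Eigenvalues and multiplicities (the geometric multiplicity of λ is n − rank(A − λI), which equals the number of Jordan blocks for λ):
  λ = 5: algebraic multiplicity = 5, geometric multiplicity = 3

Determining the block sizes for each eigenvalue:
  λ = 5: with am = 5 and gm = 3, the partition is not yet determined (e.g. several partitions of 5 into 3 parts exist). Let N = A − (5)·I. Computing rank(N^1) = 2, rank(N^2) = 1, rank(N^3) = 0; the number of blocks of size ≥ j is rank(N^{j−1}) − rank(N^j), giving [3, 1, 1]. So we have 1 block(s) of size 3, 2 block(s) of size 1 → block sizes [3, 1, 1]

Assembling the blocks gives a Jordan form
J =
  [5, 1, 0, 0, 0]
  [0, 5, 1, 0, 0]
  [0, 0, 5, 0, 0]
  [0, 0, 0, 5, 0]
  [0, 0, 0, 0, 5]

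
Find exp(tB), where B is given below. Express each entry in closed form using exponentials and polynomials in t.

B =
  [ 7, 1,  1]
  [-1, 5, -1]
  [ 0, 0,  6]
e^{tB} =
  [t*exp(6*t) + exp(6*t), t*exp(6*t), t*exp(6*t)]
  [-t*exp(6*t), -t*exp(6*t) + exp(6*t), -t*exp(6*t)]
  [0, 0, exp(6*t)]

Strategy: write B = P · J · P⁻¹ where J is a Jordan canonical form, so e^{tB} = P · e^{tJ} · P⁻¹, and e^{tJ} can be computed block-by-block.

B has Jordan form
J =
  [6, 1, 0]
  [0, 6, 0]
  [0, 0, 6]
(up to reordering of blocks).

Per-block formulas:
  For a 2×2 Jordan block J_2(6): exp(t · J_2(6)) = e^(6t)·(I + t·N), where N is the 2×2 nilpotent shift.
  For a 1×1 block at λ = 6: exp(t · [6]) = [e^(6t)].

After assembling e^{tJ} and conjugating by P, we get:

e^{tB} =
  [t*exp(6*t) + exp(6*t), t*exp(6*t), t*exp(6*t)]
  [-t*exp(6*t), -t*exp(6*t) + exp(6*t), -t*exp(6*t)]
  [0, 0, exp(6*t)]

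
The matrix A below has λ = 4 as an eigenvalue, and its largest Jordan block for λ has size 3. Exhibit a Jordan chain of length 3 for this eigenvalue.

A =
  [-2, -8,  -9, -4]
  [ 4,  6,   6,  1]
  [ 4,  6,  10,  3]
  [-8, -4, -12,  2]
A Jordan chain for λ = 4 of length 3:
v_1 = (-6, 4, 4, -8)ᵀ
v_2 = (-8, 2, 6, -4)ᵀ
v_3 = (0, 1, 0, 0)ᵀ

Let N = A − (4)·I. We want v_3 with N^3 v_3 = 0 but N^2 v_3 ≠ 0; then v_{j-1} := N · v_j for j = 3, …, 2.

Pick v_3 = (0, 1, 0, 0)ᵀ.
Then v_2 = N · v_3 = (-8, 2, 6, -4)ᵀ.
Then v_1 = N · v_2 = (-6, 4, 4, -8)ᵀ.

Sanity check: (A − (4)·I) v_1 = (0, 0, 0, 0)ᵀ = 0. ✓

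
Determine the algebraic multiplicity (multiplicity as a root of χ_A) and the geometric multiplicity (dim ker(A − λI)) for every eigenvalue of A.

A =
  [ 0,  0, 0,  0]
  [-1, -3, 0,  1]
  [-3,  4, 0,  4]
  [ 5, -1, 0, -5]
λ = -4: alg = 2, geom = 1; λ = 0: alg = 2, geom = 1

Step 1 — factor the characteristic polynomial to read off the algebraic multiplicities:
  χ_A(x) = x^2*(x + 4)^2

Step 2 — compute geometric multiplicities via the rank-nullity identity g(λ) = n − rank(A − λI):
  rank(A − (-4)·I) = 3, so dim ker(A − (-4)·I) = n − 3 = 1
  rank(A − (0)·I) = 3, so dim ker(A − (0)·I) = n − 3 = 1

Summary:
  λ = -4: algebraic multiplicity = 2, geometric multiplicity = 1
  λ = 0: algebraic multiplicity = 2, geometric multiplicity = 1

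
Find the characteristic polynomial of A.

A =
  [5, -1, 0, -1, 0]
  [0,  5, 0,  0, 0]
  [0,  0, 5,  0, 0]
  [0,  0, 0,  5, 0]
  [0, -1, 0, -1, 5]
x^5 - 25*x^4 + 250*x^3 - 1250*x^2 + 3125*x - 3125

Expanding det(x·I − A) (e.g. by cofactor expansion or by noting that A is similar to its Jordan form J, which has the same characteristic polynomial as A) gives
  χ_A(x) = x^5 - 25*x^4 + 250*x^3 - 1250*x^2 + 3125*x - 3125
which factors as (x - 5)^5. The eigenvalues (with algebraic multiplicities) are λ = 5 with multiplicity 5.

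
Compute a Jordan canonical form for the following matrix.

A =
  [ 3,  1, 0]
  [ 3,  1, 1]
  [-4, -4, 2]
J_3(2)

The characteristic polynomial is
  det(x·I − A) = x^3 - 6*x^2 + 12*x - 8 = (x - 2)^3

Eigenvalues and multiplicities (the geometric multiplicity of λ is n − rank(A − λI), which equals the number of Jordan blocks for λ):
  λ = 2: algebraic multiplicity = 3, geometric multiplicity = 1

Determining the block sizes for each eigenvalue:
  λ = 2: one block (gm = 1), so the single block has size am = 3 → block sizes [3]

Assembling the blocks gives a Jordan form
J =
  [2, 1, 0]
  [0, 2, 1]
  [0, 0, 2]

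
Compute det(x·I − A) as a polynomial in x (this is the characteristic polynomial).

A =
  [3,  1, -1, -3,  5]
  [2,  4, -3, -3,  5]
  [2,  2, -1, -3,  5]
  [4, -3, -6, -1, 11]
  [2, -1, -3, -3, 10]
x^5 - 15*x^4 + 83*x^3 - 209*x^2 + 240*x - 100

Expanding det(x·I − A) (e.g. by cofactor expansion or by noting that A is similar to its Jordan form J, which has the same characteristic polynomial as A) gives
  χ_A(x) = x^5 - 15*x^4 + 83*x^3 - 209*x^2 + 240*x - 100
which factors as (x - 5)^2*(x - 2)^2*(x - 1). The eigenvalues (with algebraic multiplicities) are λ = 1 with multiplicity 1, λ = 2 with multiplicity 2, λ = 5 with multiplicity 2.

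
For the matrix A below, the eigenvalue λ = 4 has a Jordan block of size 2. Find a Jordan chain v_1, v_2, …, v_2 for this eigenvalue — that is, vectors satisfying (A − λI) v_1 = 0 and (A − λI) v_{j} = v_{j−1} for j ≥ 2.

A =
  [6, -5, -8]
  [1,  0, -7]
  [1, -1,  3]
A Jordan chain for λ = 4 of length 2:
v_1 = (-1, -2, 1)ᵀ
v_2 = (2, 1, 0)ᵀ

Let N = A − (4)·I. We want v_2 with N^2 v_2 = 0 but N^1 v_2 ≠ 0; then v_{j-1} := N · v_j for j = 2, …, 2.

Pick v_2 = (2, 1, 0)ᵀ.
Then v_1 = N · v_2 = (-1, -2, 1)ᵀ.

Sanity check: (A − (4)·I) v_1 = (0, 0, 0)ᵀ = 0. ✓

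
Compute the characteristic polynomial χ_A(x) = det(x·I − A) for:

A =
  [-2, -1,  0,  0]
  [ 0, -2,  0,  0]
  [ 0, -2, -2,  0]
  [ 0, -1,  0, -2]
x^4 + 8*x^3 + 24*x^2 + 32*x + 16

Expanding det(x·I − A) (e.g. by cofactor expansion or by noting that A is similar to its Jordan form J, which has the same characteristic polynomial as A) gives
  χ_A(x) = x^4 + 8*x^3 + 24*x^2 + 32*x + 16
which factors as (x + 2)^4. The eigenvalues (with algebraic multiplicities) are λ = -2 with multiplicity 4.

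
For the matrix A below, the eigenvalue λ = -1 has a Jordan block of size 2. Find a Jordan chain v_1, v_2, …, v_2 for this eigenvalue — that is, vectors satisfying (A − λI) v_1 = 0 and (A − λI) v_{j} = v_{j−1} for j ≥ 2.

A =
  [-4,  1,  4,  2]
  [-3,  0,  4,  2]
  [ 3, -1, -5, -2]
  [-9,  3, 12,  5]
A Jordan chain for λ = -1 of length 2:
v_1 = (-3, -3, 3, -9)ᵀ
v_2 = (1, 0, 0, 0)ᵀ

Let N = A − (-1)·I. We want v_2 with N^2 v_2 = 0 but N^1 v_2 ≠ 0; then v_{j-1} := N · v_j for j = 2, …, 2.

Pick v_2 = (1, 0, 0, 0)ᵀ.
Then v_1 = N · v_2 = (-3, -3, 3, -9)ᵀ.

Sanity check: (A − (-1)·I) v_1 = (0, 0, 0, 0)ᵀ = 0. ✓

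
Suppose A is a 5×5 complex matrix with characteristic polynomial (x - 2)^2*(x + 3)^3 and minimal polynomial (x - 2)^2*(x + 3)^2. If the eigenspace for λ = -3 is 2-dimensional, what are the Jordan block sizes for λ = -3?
Block sizes for λ = -3: [2, 1]

Step 1 — from the characteristic polynomial, algebraic multiplicity of λ = -3 is 3. From dim ker(A − (-3)·I) = 2, there are exactly 2 Jordan blocks for λ = -3.
Step 2 — from the minimal polynomial, the factor (x + 3)^2 tells us the largest block for λ = -3 has size 2.
Step 3 — with total size 3, 2 blocks, and largest block 2, the block sizes (in nonincreasing order) are [2, 1].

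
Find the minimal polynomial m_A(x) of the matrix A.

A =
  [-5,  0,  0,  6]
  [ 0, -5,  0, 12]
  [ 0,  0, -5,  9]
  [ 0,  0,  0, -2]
x^2 + 7*x + 10

The characteristic polynomial is χ_A(x) = (x + 2)*(x + 5)^3, so the eigenvalues are known. The minimal polynomial is
  m_A(x) = Π_λ (x − λ)^{k_λ}
where k_λ is the size of the *largest* Jordan block for λ (equivalently, the smallest k with (A − λI)^k v = 0 for every generalised eigenvector v of λ).

  λ = -5: largest Jordan block has size 1, contributing (x + 5)
  λ = -2: largest Jordan block has size 1, contributing (x + 2)

So m_A(x) = (x + 2)*(x + 5) = x^2 + 7*x + 10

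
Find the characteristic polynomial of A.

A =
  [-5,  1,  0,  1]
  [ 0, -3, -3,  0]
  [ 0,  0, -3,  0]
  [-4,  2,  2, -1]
x^4 + 12*x^3 + 54*x^2 + 108*x + 81

Expanding det(x·I − A) (e.g. by cofactor expansion or by noting that A is similar to its Jordan form J, which has the same characteristic polynomial as A) gives
  χ_A(x) = x^4 + 12*x^3 + 54*x^2 + 108*x + 81
which factors as (x + 3)^4. The eigenvalues (with algebraic multiplicities) are λ = -3 with multiplicity 4.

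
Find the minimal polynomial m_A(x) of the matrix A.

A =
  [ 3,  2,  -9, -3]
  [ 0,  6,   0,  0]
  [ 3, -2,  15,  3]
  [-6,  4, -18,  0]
x^2 - 12*x + 36

The characteristic polynomial is χ_A(x) = (x - 6)^4, so the eigenvalues are known. The minimal polynomial is
  m_A(x) = Π_λ (x − λ)^{k_λ}
where k_λ is the size of the *largest* Jordan block for λ (equivalently, the smallest k with (A − λI)^k v = 0 for every generalised eigenvector v of λ).

  λ = 6: largest Jordan block has size 2, contributing (x − 6)^2

So m_A(x) = (x - 6)^2 = x^2 - 12*x + 36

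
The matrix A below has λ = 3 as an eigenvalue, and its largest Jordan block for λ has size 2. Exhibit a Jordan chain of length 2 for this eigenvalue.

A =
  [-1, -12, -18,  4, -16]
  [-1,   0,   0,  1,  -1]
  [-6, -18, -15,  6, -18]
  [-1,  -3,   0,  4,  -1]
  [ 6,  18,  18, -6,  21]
A Jordan chain for λ = 3 of length 2:
v_1 = (6, -3, 0, -3, 0)ᵀ
v_2 = (3, 0, -1, 0, 0)ᵀ

Let N = A − (3)·I. We want v_2 with N^2 v_2 = 0 but N^1 v_2 ≠ 0; then v_{j-1} := N · v_j for j = 2, …, 2.

Pick v_2 = (3, 0, -1, 0, 0)ᵀ.
Then v_1 = N · v_2 = (6, -3, 0, -3, 0)ᵀ.

Sanity check: (A − (3)·I) v_1 = (0, 0, 0, 0, 0)ᵀ = 0. ✓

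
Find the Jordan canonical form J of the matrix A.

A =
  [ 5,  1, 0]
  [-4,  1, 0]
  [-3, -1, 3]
J_3(3)

The characteristic polynomial is
  det(x·I − A) = x^3 - 9*x^2 + 27*x - 27 = (x - 3)^3

Eigenvalues and multiplicities (the geometric multiplicity of λ is n − rank(A − λI), which equals the number of Jordan blocks for λ):
  λ = 3: algebraic multiplicity = 3, geometric multiplicity = 1

Determining the block sizes for each eigenvalue:
  λ = 3: one block (gm = 1), so the single block has size am = 3 → block sizes [3]

Assembling the blocks gives a Jordan form
J =
  [3, 1, 0]
  [0, 3, 1]
  [0, 0, 3]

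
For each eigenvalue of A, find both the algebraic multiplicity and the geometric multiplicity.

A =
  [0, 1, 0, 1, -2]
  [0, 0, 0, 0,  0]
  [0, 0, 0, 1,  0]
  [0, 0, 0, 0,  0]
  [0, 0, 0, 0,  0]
λ = 0: alg = 5, geom = 3

Step 1 — factor the characteristic polynomial to read off the algebraic multiplicities:
  χ_A(x) = x^5

Step 2 — compute geometric multiplicities via the rank-nullity identity g(λ) = n − rank(A − λI):
  rank(A − (0)·I) = 2, so dim ker(A − (0)·I) = n − 2 = 3

Summary:
  λ = 0: algebraic multiplicity = 5, geometric multiplicity = 3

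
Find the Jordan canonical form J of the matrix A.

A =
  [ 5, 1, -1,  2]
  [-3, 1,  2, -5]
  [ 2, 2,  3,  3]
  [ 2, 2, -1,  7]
J_2(4) ⊕ J_2(4)

The characteristic polynomial is
  det(x·I − A) = x^4 - 16*x^3 + 96*x^2 - 256*x + 256 = (x - 4)^4

Eigenvalues and multiplicities (the geometric multiplicity of λ is n − rank(A − λI), which equals the number of Jordan blocks for λ):
  λ = 4: algebraic multiplicity = 4, geometric multiplicity = 2

Determining the block sizes for each eigenvalue:
  λ = 4: with am = 4 and gm = 2, the partition is not yet determined (e.g. several partitions of 4 into 2 parts exist). Let N = A − (4)·I. Computing rank(N^1) = 2, rank(N^2) = 0; the number of blocks of size ≥ j is rank(N^{j−1}) − rank(N^j), giving [2, 2]. So we have 2 block(s) of size 2 → block sizes [2, 2]

Assembling the blocks gives a Jordan form
J =
  [4, 1, 0, 0]
  [0, 4, 0, 0]
  [0, 0, 4, 1]
  [0, 0, 0, 4]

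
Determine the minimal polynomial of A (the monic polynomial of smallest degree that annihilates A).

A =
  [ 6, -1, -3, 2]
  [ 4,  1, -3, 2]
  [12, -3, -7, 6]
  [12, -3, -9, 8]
x^2 - 4*x + 4

The characteristic polynomial is χ_A(x) = (x - 2)^4, so the eigenvalues are known. The minimal polynomial is
  m_A(x) = Π_λ (x − λ)^{k_λ}
where k_λ is the size of the *largest* Jordan block for λ (equivalently, the smallest k with (A − λI)^k v = 0 for every generalised eigenvector v of λ).

  λ = 2: largest Jordan block has size 2, contributing (x − 2)^2

So m_A(x) = (x - 2)^2 = x^2 - 4*x + 4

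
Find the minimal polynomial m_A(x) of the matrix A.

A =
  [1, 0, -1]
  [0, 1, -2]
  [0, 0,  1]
x^2 - 2*x + 1

The characteristic polynomial is χ_A(x) = (x - 1)^3, so the eigenvalues are known. The minimal polynomial is
  m_A(x) = Π_λ (x − λ)^{k_λ}
where k_λ is the size of the *largest* Jordan block for λ (equivalently, the smallest k with (A − λI)^k v = 0 for every generalised eigenvector v of λ).

  λ = 1: largest Jordan block has size 2, contributing (x − 1)^2

So m_A(x) = (x - 1)^2 = x^2 - 2*x + 1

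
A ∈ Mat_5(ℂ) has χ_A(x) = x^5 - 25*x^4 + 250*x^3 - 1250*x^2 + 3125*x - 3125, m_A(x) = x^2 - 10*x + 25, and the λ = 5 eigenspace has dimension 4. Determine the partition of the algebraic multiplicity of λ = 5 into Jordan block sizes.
Block sizes for λ = 5: [2, 1, 1, 1]

Step 1 — from the characteristic polynomial, algebraic multiplicity of λ = 5 is 5. From dim ker(A − (5)·I) = 4, there are exactly 4 Jordan blocks for λ = 5.
Step 2 — from the minimal polynomial, the factor (x − 5)^2 tells us the largest block for λ = 5 has size 2.
Step 3 — with total size 5, 4 blocks, and largest block 2, the block sizes (in nonincreasing order) are [2, 1, 1, 1].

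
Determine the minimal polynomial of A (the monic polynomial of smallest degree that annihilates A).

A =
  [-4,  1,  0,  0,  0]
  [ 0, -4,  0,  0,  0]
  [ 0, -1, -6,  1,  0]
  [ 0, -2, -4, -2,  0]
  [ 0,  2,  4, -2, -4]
x^2 + 8*x + 16

The characteristic polynomial is χ_A(x) = (x + 4)^5, so the eigenvalues are known. The minimal polynomial is
  m_A(x) = Π_λ (x − λ)^{k_λ}
where k_λ is the size of the *largest* Jordan block for λ (equivalently, the smallest k with (A − λI)^k v = 0 for every generalised eigenvector v of λ).

  λ = -4: largest Jordan block has size 2, contributing (x + 4)^2

So m_A(x) = (x + 4)^2 = x^2 + 8*x + 16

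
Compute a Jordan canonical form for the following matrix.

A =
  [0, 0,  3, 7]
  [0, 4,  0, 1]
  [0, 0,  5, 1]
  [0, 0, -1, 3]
J_1(0) ⊕ J_3(4)

The characteristic polynomial is
  det(x·I − A) = x^4 - 12*x^3 + 48*x^2 - 64*x = x*(x - 4)^3

Eigenvalues and multiplicities (the geometric multiplicity of λ is n − rank(A − λI), which equals the number of Jordan blocks for λ):
  λ = 0: algebraic multiplicity = 1, geometric multiplicity = 1
  λ = 4: algebraic multiplicity = 3, geometric multiplicity = 1

Determining the block sizes for each eigenvalue:
  λ = 0: one block (gm = 1), so the single block has size am = 1 → block sizes [1]
  λ = 4: one block (gm = 1), so the single block has size am = 3 → block sizes [3]

Assembling the blocks gives a Jordan form
J =
  [0, 0, 0, 0]
  [0, 4, 1, 0]
  [0, 0, 4, 1]
  [0, 0, 0, 4]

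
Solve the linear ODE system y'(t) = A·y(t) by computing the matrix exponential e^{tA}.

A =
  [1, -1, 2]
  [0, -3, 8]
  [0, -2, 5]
e^{tA} =
  [exp(t), -t*exp(t), 2*t*exp(t)]
  [0, -4*t*exp(t) + exp(t), 8*t*exp(t)]
  [0, -2*t*exp(t), 4*t*exp(t) + exp(t)]

Strategy: write A = P · J · P⁻¹ where J is a Jordan canonical form, so e^{tA} = P · e^{tJ} · P⁻¹, and e^{tJ} can be computed block-by-block.

A has Jordan form
J =
  [1, 1, 0]
  [0, 1, 0]
  [0, 0, 1]
(up to reordering of blocks).

Per-block formulas:
  For a 1×1 block at λ = 1: exp(t · [1]) = [e^(1t)].
  For a 2×2 Jordan block J_2(1): exp(t · J_2(1)) = e^(1t)·(I + t·N), where N is the 2×2 nilpotent shift.

After assembling e^{tJ} and conjugating by P, we get:

e^{tA} =
  [exp(t), -t*exp(t), 2*t*exp(t)]
  [0, -4*t*exp(t) + exp(t), 8*t*exp(t)]
  [0, -2*t*exp(t), 4*t*exp(t) + exp(t)]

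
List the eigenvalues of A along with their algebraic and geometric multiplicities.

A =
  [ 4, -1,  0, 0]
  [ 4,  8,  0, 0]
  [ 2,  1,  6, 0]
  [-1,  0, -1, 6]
λ = 6: alg = 4, geom = 2

Step 1 — factor the characteristic polynomial to read off the algebraic multiplicities:
  χ_A(x) = (x - 6)^4

Step 2 — compute geometric multiplicities via the rank-nullity identity g(λ) = n − rank(A − λI):
  rank(A − (6)·I) = 2, so dim ker(A − (6)·I) = n − 2 = 2

Summary:
  λ = 6: algebraic multiplicity = 4, geometric multiplicity = 2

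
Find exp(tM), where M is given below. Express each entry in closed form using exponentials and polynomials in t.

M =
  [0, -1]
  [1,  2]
e^{tM} =
  [-t*exp(t) + exp(t), -t*exp(t)]
  [t*exp(t), t*exp(t) + exp(t)]

Strategy: write M = P · J · P⁻¹ where J is a Jordan canonical form, so e^{tM} = P · e^{tJ} · P⁻¹, and e^{tJ} can be computed block-by-block.

M has Jordan form
J =
  [1, 1]
  [0, 1]
(up to reordering of blocks).

Per-block formulas:
  For a 2×2 Jordan block J_2(1): exp(t · J_2(1)) = e^(1t)·(I + t·N), where N is the 2×2 nilpotent shift.

After assembling e^{tJ} and conjugating by P, we get:

e^{tM} =
  [-t*exp(t) + exp(t), -t*exp(t)]
  [t*exp(t), t*exp(t) + exp(t)]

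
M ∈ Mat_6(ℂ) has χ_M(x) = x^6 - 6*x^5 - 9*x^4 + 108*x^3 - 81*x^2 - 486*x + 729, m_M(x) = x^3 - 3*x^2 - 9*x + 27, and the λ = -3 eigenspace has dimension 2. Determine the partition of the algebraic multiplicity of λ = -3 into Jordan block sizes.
Block sizes for λ = -3: [1, 1]

Step 1 — from the characteristic polynomial, algebraic multiplicity of λ = -3 is 2. From dim ker(M − (-3)·I) = 2, there are exactly 2 Jordan blocks for λ = -3.
Step 2 — from the minimal polynomial, the factor (x + 3) tells us the largest block for λ = -3 has size 1.
Step 3 — with total size 2, 2 blocks, and largest block 1, the block sizes (in nonincreasing order) are [1, 1].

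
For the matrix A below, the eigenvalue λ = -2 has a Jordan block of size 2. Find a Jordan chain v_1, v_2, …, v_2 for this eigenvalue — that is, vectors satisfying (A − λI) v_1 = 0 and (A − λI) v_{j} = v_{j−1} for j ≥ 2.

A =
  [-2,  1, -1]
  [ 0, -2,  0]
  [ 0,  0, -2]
A Jordan chain for λ = -2 of length 2:
v_1 = (1, 0, 0)ᵀ
v_2 = (0, 1, 0)ᵀ

Let N = A − (-2)·I. We want v_2 with N^2 v_2 = 0 but N^1 v_2 ≠ 0; then v_{j-1} := N · v_j for j = 2, …, 2.

Pick v_2 = (0, 1, 0)ᵀ.
Then v_1 = N · v_2 = (1, 0, 0)ᵀ.

Sanity check: (A − (-2)·I) v_1 = (0, 0, 0)ᵀ = 0. ✓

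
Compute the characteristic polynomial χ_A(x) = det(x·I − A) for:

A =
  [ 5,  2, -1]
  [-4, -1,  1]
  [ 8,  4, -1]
x^3 - 3*x^2 + 3*x - 1

Expanding det(x·I − A) (e.g. by cofactor expansion or by noting that A is similar to its Jordan form J, which has the same characteristic polynomial as A) gives
  χ_A(x) = x^3 - 3*x^2 + 3*x - 1
which factors as (x - 1)^3. The eigenvalues (with algebraic multiplicities) are λ = 1 with multiplicity 3.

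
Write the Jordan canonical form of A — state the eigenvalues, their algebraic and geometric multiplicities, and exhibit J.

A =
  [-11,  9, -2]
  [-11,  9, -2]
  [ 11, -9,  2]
J_2(0) ⊕ J_1(0)

The characteristic polynomial is
  det(x·I − A) = x^3

Eigenvalues and multiplicities (the geometric multiplicity of λ is n − rank(A − λI), which equals the number of Jordan blocks for λ):
  λ = 0: algebraic multiplicity = 3, geometric multiplicity = 2

Determining the block sizes for each eigenvalue:
  λ = 0: 2 blocks summing to 3 forces exactly one block of size 2 and the rest size 1 → block sizes [2, 1]

Assembling the blocks gives a Jordan form
J =
  [0, 1, 0]
  [0, 0, 0]
  [0, 0, 0]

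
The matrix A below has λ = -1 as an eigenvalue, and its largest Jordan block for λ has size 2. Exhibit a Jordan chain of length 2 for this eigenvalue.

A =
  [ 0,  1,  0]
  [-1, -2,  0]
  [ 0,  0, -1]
A Jordan chain for λ = -1 of length 2:
v_1 = (1, -1, 0)ᵀ
v_2 = (1, 0, 0)ᵀ

Let N = A − (-1)·I. We want v_2 with N^2 v_2 = 0 but N^1 v_2 ≠ 0; then v_{j-1} := N · v_j for j = 2, …, 2.

Pick v_2 = (1, 0, 0)ᵀ.
Then v_1 = N · v_2 = (1, -1, 0)ᵀ.

Sanity check: (A − (-1)·I) v_1 = (0, 0, 0)ᵀ = 0. ✓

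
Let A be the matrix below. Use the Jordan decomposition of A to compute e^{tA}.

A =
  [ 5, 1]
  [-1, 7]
e^{tA} =
  [-t*exp(6*t) + exp(6*t), t*exp(6*t)]
  [-t*exp(6*t), t*exp(6*t) + exp(6*t)]

Strategy: write A = P · J · P⁻¹ where J is a Jordan canonical form, so e^{tA} = P · e^{tJ} · P⁻¹, and e^{tJ} can be computed block-by-block.

A has Jordan form
J =
  [6, 1]
  [0, 6]
(up to reordering of blocks).

Per-block formulas:
  For a 2×2 Jordan block J_2(6): exp(t · J_2(6)) = e^(6t)·(I + t·N), where N is the 2×2 nilpotent shift.

After assembling e^{tJ} and conjugating by P, we get:

e^{tA} =
  [-t*exp(6*t) + exp(6*t), t*exp(6*t)]
  [-t*exp(6*t), t*exp(6*t) + exp(6*t)]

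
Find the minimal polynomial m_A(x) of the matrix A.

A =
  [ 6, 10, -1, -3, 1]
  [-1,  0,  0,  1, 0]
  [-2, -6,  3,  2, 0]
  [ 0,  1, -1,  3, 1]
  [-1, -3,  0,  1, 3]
x^2 - 6*x + 9

The characteristic polynomial is χ_A(x) = (x - 3)^5, so the eigenvalues are known. The minimal polynomial is
  m_A(x) = Π_λ (x − λ)^{k_λ}
where k_λ is the size of the *largest* Jordan block for λ (equivalently, the smallest k with (A − λI)^k v = 0 for every generalised eigenvector v of λ).

  λ = 3: largest Jordan block has size 2, contributing (x − 3)^2

So m_A(x) = (x - 3)^2 = x^2 - 6*x + 9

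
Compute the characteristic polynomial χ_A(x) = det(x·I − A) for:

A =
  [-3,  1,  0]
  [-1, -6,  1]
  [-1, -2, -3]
x^3 + 12*x^2 + 48*x + 64

Expanding det(x·I − A) (e.g. by cofactor expansion or by noting that A is similar to its Jordan form J, which has the same characteristic polynomial as A) gives
  χ_A(x) = x^3 + 12*x^2 + 48*x + 64
which factors as (x + 4)^3. The eigenvalues (with algebraic multiplicities) are λ = -4 with multiplicity 3.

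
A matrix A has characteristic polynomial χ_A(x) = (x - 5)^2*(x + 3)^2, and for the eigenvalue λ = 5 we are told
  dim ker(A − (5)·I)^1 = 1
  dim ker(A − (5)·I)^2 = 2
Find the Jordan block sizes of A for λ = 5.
Block sizes for λ = 5: [2]

From the dimensions of kernels of powers, the number of Jordan blocks of size at least j is d_j − d_{j−1} where d_j = dim ker(N^j) (with d_0 = 0). Computing the differences gives [1, 1].
The number of blocks of size exactly k is (#blocks of size ≥ k) − (#blocks of size ≥ k + 1), so the partition is: 1 block(s) of size 2.
In nonincreasing order the block sizes are [2].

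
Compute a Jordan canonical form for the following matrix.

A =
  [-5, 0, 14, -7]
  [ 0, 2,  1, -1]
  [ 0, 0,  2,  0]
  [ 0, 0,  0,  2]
J_1(-5) ⊕ J_2(2) ⊕ J_1(2)

The characteristic polynomial is
  det(x·I − A) = x^4 - x^3 - 18*x^2 + 52*x - 40 = (x - 2)^3*(x + 5)

Eigenvalues and multiplicities (the geometric multiplicity of λ is n − rank(A − λI), which equals the number of Jordan blocks for λ):
  λ = -5: algebraic multiplicity = 1, geometric multiplicity = 1
  λ = 2: algebraic multiplicity = 3, geometric multiplicity = 2

Determining the block sizes for each eigenvalue:
  λ = -5: one block (gm = 1), so the single block has size am = 1 → block sizes [1]
  λ = 2: 2 blocks summing to 3 forces exactly one block of size 2 and the rest size 1 → block sizes [2, 1]

Assembling the blocks gives a Jordan form
J =
  [-5, 0, 0, 0]
  [ 0, 2, 1, 0]
  [ 0, 0, 2, 0]
  [ 0, 0, 0, 2]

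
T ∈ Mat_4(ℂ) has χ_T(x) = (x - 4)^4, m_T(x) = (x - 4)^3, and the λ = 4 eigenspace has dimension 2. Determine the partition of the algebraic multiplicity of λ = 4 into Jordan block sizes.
Block sizes for λ = 4: [3, 1]

Step 1 — from the characteristic polynomial, algebraic multiplicity of λ = 4 is 4. From dim ker(T − (4)·I) = 2, there are exactly 2 Jordan blocks for λ = 4.
Step 2 — from the minimal polynomial, the factor (x − 4)^3 tells us the largest block for λ = 4 has size 3.
Step 3 — with total size 4, 2 blocks, and largest block 3, the block sizes (in nonincreasing order) are [3, 1].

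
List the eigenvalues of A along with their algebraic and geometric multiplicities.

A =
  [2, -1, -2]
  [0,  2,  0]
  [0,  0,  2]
λ = 2: alg = 3, geom = 2

Step 1 — factor the characteristic polynomial to read off the algebraic multiplicities:
  χ_A(x) = (x - 2)^3

Step 2 — compute geometric multiplicities via the rank-nullity identity g(λ) = n − rank(A − λI):
  rank(A − (2)·I) = 1, so dim ker(A − (2)·I) = n − 1 = 2

Summary:
  λ = 2: algebraic multiplicity = 3, geometric multiplicity = 2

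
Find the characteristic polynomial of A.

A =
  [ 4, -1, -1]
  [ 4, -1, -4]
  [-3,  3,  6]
x^3 - 9*x^2 + 27*x - 27

Expanding det(x·I − A) (e.g. by cofactor expansion or by noting that A is similar to its Jordan form J, which has the same characteristic polynomial as A) gives
  χ_A(x) = x^3 - 9*x^2 + 27*x - 27
which factors as (x - 3)^3. The eigenvalues (with algebraic multiplicities) are λ = 3 with multiplicity 3.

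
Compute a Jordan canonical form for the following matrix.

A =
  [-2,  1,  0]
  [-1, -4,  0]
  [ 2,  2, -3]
J_2(-3) ⊕ J_1(-3)

The characteristic polynomial is
  det(x·I − A) = x^3 + 9*x^2 + 27*x + 27 = (x + 3)^3

Eigenvalues and multiplicities (the geometric multiplicity of λ is n − rank(A − λI), which equals the number of Jordan blocks for λ):
  λ = -3: algebraic multiplicity = 3, geometric multiplicity = 2

Determining the block sizes for each eigenvalue:
  λ = -3: 2 blocks summing to 3 forces exactly one block of size 2 and the rest size 1 → block sizes [2, 1]

Assembling the blocks gives a Jordan form
J =
  [-3,  1,  0]
  [ 0, -3,  0]
  [ 0,  0, -3]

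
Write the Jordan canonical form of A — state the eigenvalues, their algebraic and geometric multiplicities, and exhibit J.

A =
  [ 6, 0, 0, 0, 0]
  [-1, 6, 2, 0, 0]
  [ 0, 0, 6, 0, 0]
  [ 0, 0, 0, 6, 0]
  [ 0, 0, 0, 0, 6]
J_2(6) ⊕ J_1(6) ⊕ J_1(6) ⊕ J_1(6)

The characteristic polynomial is
  det(x·I − A) = x^5 - 30*x^4 + 360*x^3 - 2160*x^2 + 6480*x - 7776 = (x - 6)^5

Eigenvalues and multiplicities (the geometric multiplicity of λ is n − rank(A − λI), which equals the number of Jordan blocks for λ):
  λ = 6: algebraic multiplicity = 5, geometric multiplicity = 4

Determining the block sizes for each eigenvalue:
  λ = 6: 4 blocks summing to 5 forces exactly one block of size 2 and the rest size 1 → block sizes [2, 1, 1, 1]

Assembling the blocks gives a Jordan form
J =
  [6, 1, 0, 0, 0]
  [0, 6, 0, 0, 0]
  [0, 0, 6, 0, 0]
  [0, 0, 0, 6, 0]
  [0, 0, 0, 0, 6]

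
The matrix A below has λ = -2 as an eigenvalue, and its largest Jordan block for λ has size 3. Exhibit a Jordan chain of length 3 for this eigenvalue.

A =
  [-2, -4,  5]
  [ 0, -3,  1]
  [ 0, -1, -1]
A Jordan chain for λ = -2 of length 3:
v_1 = (-1, 0, 0)ᵀ
v_2 = (-4, -1, -1)ᵀ
v_3 = (0, 1, 0)ᵀ

Let N = A − (-2)·I. We want v_3 with N^3 v_3 = 0 but N^2 v_3 ≠ 0; then v_{j-1} := N · v_j for j = 3, …, 2.

Pick v_3 = (0, 1, 0)ᵀ.
Then v_2 = N · v_3 = (-4, -1, -1)ᵀ.
Then v_1 = N · v_2 = (-1, 0, 0)ᵀ.

Sanity check: (A − (-2)·I) v_1 = (0, 0, 0)ᵀ = 0. ✓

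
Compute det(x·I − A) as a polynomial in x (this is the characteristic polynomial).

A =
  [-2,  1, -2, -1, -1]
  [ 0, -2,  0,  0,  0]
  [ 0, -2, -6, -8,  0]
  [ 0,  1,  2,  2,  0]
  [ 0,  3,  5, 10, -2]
x^5 + 10*x^4 + 40*x^3 + 80*x^2 + 80*x + 32

Expanding det(x·I − A) (e.g. by cofactor expansion or by noting that A is similar to its Jordan form J, which has the same characteristic polynomial as A) gives
  χ_A(x) = x^5 + 10*x^4 + 40*x^3 + 80*x^2 + 80*x + 32
which factors as (x + 2)^5. The eigenvalues (with algebraic multiplicities) are λ = -2 with multiplicity 5.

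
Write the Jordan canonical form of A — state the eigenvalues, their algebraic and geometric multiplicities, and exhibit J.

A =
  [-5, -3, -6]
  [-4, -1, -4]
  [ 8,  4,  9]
J_2(1) ⊕ J_1(1)

The characteristic polynomial is
  det(x·I − A) = x^3 - 3*x^2 + 3*x - 1 = (x - 1)^3

Eigenvalues and multiplicities (the geometric multiplicity of λ is n − rank(A − λI), which equals the number of Jordan blocks for λ):
  λ = 1: algebraic multiplicity = 3, geometric multiplicity = 2

Determining the block sizes for each eigenvalue:
  λ = 1: 2 blocks summing to 3 forces exactly one block of size 2 and the rest size 1 → block sizes [2, 1]

Assembling the blocks gives a Jordan form
J =
  [1, 1, 0]
  [0, 1, 0]
  [0, 0, 1]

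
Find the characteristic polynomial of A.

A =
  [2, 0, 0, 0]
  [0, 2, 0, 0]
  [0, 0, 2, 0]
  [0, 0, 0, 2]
x^4 - 8*x^3 + 24*x^2 - 32*x + 16

Expanding det(x·I − A) (e.g. by cofactor expansion or by noting that A is similar to its Jordan form J, which has the same characteristic polynomial as A) gives
  χ_A(x) = x^4 - 8*x^3 + 24*x^2 - 32*x + 16
which factors as (x - 2)^4. The eigenvalues (with algebraic multiplicities) are λ = 2 with multiplicity 4.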